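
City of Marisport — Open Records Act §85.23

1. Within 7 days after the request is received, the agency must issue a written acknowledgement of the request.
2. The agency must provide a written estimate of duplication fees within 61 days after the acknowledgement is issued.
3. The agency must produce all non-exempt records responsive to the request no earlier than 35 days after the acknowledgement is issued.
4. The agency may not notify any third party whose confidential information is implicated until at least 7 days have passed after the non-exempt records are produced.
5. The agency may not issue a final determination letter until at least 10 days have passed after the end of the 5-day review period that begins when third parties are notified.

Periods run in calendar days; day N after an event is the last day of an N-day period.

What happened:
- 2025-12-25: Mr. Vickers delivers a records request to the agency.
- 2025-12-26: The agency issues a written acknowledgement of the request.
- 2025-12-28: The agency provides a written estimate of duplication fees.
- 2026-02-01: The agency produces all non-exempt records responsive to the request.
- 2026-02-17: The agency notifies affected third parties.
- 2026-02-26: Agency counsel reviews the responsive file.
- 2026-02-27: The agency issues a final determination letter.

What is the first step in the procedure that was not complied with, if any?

(1) due by 2025-12-25 + 7 days = 2026-01-01; 2025-12-26 is within that limit.
(2) due by 2025-12-26 + 61 days = 2026-02-25; 2025-12-28 is within that limit.
(3) permitted from 2025-12-26 + 35 days = 2026-01-30 onward; 2026-02-01 is on or after that date.
(4) permitted from 2026-02-01 + 7 days = 2026-02-08 onward; done 2026-02-17, after the minimum wait.
(5) permitted from 2026-02-22 + 10 days = 2026-03-04 onward; acted on 2026-02-27, 5 days prematurely.
The procedure was therefore not followed at step 5.

Step 5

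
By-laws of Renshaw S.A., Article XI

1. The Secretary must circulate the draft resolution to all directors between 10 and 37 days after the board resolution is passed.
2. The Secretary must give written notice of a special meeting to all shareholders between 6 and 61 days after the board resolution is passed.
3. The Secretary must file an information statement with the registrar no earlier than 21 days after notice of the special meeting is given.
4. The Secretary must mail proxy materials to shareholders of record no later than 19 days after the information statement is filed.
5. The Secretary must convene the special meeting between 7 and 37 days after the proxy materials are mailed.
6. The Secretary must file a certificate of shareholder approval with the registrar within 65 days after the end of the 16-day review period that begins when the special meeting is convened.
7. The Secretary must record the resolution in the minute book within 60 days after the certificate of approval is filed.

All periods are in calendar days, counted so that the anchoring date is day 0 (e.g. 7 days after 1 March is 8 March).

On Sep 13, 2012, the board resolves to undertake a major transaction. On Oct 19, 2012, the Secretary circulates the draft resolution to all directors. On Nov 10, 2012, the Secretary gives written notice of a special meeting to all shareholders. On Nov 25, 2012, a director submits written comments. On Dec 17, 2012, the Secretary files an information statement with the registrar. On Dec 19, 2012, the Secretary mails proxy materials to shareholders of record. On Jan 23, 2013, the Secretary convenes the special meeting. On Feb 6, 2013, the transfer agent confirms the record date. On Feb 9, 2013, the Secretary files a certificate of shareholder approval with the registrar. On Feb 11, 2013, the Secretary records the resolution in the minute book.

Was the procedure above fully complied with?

Step 1: the window is 10–37 days after Sep 13, 2012 (when the board resolution is passed), so Sep 23, 2012 through Oct 20, 2012; done Oct 19, 2012, which is between those dates.
Step 2: the window is 6–61 days after Sep 13, 2012 (when the board resolution is passed), so Sep 19, 2012 through Nov 13, 2012; done Nov 10, 2012, which is between those dates.
Step 3: the earliest permitted date is 21 days after Nov 10, 2012 (when notice of the special meeting is given), i.e. Dec 1, 2012; done Dec 17, 2012, after the minimum wait.
Step 4: 19 days after Dec 17, 2012 (when the information statement is filed) is Jan 5, 2013; done Dec 19, 2012 — timely.
Step 5: the window is 7–37 days after Dec 19, 2012 (when the proxy materials are mailed), so Dec 26, 2012 through Jan 25, 2013; done Jan 23, 2013 — within the window.
Step 6: 65 days after Feb 8, 2013 (end of the 16-day review period, which began when the special meeting is convened on Jan 23, 2013) is Apr 14, 2013; completed Feb 9, 2013, before the deadline.
Step 7: 60 days after Feb 9, 2013 (when the certificate of approval is filed) is Apr 10, 2013; completed Feb 11, 2013, before the deadline.

Yes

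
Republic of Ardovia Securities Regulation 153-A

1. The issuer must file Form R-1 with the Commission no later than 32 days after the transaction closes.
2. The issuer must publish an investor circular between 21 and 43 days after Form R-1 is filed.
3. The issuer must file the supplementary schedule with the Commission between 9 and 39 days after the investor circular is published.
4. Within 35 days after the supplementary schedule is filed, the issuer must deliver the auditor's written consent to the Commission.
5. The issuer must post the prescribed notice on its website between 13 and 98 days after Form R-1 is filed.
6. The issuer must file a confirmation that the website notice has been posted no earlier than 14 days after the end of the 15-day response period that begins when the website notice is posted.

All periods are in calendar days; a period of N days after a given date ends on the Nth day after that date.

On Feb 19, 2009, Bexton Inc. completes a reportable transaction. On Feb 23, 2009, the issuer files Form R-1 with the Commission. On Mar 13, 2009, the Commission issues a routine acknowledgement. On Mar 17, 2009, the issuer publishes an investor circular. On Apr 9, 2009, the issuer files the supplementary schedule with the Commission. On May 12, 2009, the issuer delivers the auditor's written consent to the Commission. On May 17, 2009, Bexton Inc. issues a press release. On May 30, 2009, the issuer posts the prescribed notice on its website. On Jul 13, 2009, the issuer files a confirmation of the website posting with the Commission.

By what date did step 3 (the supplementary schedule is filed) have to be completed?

Step 3 runs from Mar 17, 2009, when the investor circular is published. The window is 9–39 days after Mar 17, 2009; it closes on Apr 25, 2009.

Apr 25, 2009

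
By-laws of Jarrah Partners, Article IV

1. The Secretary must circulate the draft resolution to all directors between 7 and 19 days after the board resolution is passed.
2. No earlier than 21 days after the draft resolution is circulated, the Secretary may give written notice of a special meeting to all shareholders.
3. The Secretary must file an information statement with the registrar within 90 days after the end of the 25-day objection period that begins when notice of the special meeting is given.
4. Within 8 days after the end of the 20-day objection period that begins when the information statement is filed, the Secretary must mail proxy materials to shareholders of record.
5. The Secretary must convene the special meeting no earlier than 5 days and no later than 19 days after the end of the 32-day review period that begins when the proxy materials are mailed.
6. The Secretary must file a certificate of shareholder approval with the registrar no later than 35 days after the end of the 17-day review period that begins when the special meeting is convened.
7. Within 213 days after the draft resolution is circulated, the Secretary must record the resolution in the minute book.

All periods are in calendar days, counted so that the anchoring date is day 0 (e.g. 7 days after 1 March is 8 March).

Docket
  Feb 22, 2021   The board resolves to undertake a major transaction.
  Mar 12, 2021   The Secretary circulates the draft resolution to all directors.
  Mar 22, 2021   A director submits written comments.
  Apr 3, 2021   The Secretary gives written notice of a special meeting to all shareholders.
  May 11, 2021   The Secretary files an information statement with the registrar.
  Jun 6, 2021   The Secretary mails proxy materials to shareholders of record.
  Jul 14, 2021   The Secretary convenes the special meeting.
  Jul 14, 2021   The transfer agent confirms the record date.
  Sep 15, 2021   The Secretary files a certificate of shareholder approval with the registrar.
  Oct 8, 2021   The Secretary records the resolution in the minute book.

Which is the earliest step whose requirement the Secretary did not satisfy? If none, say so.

Step 1 — 7 and 19 days from Feb 22, 2021 (when the board resolution is passed) are Mar 1, 2021 and Mar 13, 2021 respectively; done Mar 12, 2021, which is between those dates.
Step 2 — must wait 21 days from Mar 12, 2021 (when the draft resolution is circulated), so not before Apr 2, 2021; done Apr 3, 2021 — permitted.
Step 3 — counting 90 days from Apr 28, 2021 (end of the 25-day objection period, which began when notice of the special meeting is given on Apr 3, 2021) gives a deadline of Jul 27, 2021; done May 11, 2021 — timely.
Step 4 — counting 8 days from May 31, 2021 (end of the 20-day objection period, which began when the information statement is filed on May 11, 2021) gives a deadline of Jun 8, 2021; completed Jun 6, 2021, before the deadline.
Step 5 — 5 and 19 days from Jul 8, 2021 (end of the 32-day review period, which began when the proxy materials are mailed on Jun 6, 2021) are Jul 13, 2021 and Jul 27, 2021 respectively; done Jul 14, 2021, which is between those dates.
Step 6 — counting 35 days from Jul 31, 2021 (end of the 17-day review period, which began when the special meeting is convened on Jul 14, 2021) gives a deadline of Sep 4, 2021; Sep 15, 2021 misses that deadline by 11 days.

Step 6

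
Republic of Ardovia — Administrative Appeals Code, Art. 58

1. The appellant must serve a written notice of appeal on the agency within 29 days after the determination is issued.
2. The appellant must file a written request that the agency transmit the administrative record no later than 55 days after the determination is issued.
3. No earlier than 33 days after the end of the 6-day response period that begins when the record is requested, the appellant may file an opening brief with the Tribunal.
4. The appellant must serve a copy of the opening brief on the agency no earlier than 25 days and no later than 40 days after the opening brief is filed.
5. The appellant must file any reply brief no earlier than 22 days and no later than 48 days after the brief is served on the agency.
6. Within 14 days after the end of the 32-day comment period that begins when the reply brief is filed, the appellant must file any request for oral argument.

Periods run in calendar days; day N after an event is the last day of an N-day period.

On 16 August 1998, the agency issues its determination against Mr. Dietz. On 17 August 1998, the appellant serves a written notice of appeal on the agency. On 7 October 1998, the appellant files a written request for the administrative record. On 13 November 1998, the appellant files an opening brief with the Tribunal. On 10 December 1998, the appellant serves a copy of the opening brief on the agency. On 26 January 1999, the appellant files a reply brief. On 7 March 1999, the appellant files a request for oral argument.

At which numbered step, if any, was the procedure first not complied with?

(1) due by 16 August 1998 + 29 days = 14 September 1998; completed 17 August 1998, before the deadline.
(2) due by 16 August 1998 + 55 days = 10 October 1998; completed 7 October 1998, before the deadline.
(3) permitted from 13 October 1998 + 33 days = 15 November 1998 onward; 13 November 1998 is 2 days before the earliest permitted date.

Step 3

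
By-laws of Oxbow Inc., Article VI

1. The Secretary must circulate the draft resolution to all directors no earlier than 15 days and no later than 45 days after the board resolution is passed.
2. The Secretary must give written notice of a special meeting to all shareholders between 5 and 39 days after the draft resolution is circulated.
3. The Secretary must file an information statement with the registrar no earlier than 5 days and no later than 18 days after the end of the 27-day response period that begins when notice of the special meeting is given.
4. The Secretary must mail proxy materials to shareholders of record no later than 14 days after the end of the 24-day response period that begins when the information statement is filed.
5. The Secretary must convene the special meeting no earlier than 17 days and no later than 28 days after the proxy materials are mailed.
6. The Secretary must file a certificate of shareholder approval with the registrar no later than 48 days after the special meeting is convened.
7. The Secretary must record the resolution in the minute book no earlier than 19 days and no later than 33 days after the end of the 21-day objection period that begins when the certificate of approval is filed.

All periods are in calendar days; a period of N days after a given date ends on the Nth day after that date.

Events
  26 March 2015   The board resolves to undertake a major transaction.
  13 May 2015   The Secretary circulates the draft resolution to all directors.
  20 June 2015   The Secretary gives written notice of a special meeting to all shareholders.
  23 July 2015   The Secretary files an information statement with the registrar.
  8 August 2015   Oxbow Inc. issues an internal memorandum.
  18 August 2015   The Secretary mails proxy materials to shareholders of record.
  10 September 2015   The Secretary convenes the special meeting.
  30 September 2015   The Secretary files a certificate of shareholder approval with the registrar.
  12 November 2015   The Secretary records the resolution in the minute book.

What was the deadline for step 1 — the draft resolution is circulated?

10 May 2015

Step 1 runs from 26 March 2015, when the board resolution is passed. The window is 15–45 days after 26 March 2015; it closes on 10 May 2015.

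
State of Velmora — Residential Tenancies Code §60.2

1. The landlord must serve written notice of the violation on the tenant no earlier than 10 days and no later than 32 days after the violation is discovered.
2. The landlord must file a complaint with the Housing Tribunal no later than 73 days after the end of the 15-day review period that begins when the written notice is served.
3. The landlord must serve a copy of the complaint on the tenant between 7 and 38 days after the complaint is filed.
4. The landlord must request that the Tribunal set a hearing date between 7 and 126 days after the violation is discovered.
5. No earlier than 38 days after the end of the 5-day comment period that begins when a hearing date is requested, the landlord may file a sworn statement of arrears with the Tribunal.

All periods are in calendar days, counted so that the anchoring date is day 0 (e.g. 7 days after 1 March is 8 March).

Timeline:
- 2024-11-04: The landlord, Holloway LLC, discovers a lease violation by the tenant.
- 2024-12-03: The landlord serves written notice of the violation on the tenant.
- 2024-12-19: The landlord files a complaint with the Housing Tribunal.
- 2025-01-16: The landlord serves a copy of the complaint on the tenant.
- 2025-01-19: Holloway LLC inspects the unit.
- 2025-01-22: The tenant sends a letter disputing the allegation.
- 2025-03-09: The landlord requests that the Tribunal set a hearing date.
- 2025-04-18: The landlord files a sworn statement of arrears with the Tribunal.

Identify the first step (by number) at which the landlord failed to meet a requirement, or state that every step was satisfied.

(1) the permitted window runs from 2024-11-04 + 10 = 2024-11-14 to 2024-11-04 + 32 = 2024-12-06; 2024-12-03 falls inside that range.
(2) due by 2024-12-18 + 73 days = 2025-03-01; done 2024-12-19 — timely.
(3) the permitted window runs from 2024-12-19 + 7 = 2024-12-26 to 2024-12-19 + 38 = 2025-01-26; done 2025-01-16, which is between those dates.
(4) the permitted window runs from 2024-11-04 + 7 = 2024-11-11 to 2024-11-04 + 126 = 2025-03-10; done 2025-03-09 — within the window.
(5) permitted from 2025-03-14 + 38 days = 2025-04-21 onward; acted on 2025-04-18, 3 days prematurely.

Step 5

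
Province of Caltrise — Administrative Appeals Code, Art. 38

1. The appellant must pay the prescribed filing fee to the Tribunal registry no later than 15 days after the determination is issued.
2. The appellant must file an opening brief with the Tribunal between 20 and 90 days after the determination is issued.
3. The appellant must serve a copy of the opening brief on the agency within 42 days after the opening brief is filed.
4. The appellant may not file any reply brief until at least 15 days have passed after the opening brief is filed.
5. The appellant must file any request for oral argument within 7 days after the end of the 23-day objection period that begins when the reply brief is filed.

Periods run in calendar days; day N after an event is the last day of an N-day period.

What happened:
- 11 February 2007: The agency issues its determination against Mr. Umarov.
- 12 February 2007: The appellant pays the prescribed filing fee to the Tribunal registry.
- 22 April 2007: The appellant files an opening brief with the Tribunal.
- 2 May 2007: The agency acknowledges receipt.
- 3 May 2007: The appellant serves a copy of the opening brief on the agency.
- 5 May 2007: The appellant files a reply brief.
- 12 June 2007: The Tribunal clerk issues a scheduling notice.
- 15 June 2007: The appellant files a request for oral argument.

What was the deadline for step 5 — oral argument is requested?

4 June 2007

The reply brief is filed on 5 May 2007; the 23-day objection period therefore ends 28 May 2007, and step 5 runs from that date. 7 days after 28 May 2007 is 4 June 2007.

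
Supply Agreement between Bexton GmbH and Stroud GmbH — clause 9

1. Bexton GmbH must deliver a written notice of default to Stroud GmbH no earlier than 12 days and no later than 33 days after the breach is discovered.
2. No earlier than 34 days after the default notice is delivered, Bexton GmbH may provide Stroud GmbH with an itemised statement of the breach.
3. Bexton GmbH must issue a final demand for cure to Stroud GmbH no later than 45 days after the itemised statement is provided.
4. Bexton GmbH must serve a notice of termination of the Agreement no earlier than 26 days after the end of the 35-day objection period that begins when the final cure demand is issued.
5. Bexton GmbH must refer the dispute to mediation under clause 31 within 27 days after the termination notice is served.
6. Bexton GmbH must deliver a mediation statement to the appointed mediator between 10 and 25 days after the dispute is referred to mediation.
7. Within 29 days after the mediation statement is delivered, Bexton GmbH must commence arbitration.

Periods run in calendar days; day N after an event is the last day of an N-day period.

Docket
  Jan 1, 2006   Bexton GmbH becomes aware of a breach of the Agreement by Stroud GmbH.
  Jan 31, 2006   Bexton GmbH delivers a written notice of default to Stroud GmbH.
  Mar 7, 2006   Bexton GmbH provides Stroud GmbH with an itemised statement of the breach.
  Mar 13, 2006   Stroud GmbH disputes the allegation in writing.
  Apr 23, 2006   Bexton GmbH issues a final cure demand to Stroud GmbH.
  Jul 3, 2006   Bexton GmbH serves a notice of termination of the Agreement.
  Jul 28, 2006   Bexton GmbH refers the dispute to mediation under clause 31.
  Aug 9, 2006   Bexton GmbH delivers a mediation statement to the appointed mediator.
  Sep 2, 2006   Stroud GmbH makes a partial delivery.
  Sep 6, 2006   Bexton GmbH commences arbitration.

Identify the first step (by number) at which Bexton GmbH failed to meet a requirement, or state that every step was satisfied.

(1) the permitted window runs from Jan 1, 2006 + 12 = Jan 13, 2006 to Jan 1, 2006 + 33 = Feb 3, 2006; done Jan 31, 2006, which is between those dates.
(2) permitted from Jan 31, 2006 + 34 days = Mar 6, 2006 onward; done Mar 7, 2006 — permitted.
(3) due by Mar 7, 2006 + 45 days = Apr 21, 2006; done Apr 23, 2006 — 2 days late.

Step 3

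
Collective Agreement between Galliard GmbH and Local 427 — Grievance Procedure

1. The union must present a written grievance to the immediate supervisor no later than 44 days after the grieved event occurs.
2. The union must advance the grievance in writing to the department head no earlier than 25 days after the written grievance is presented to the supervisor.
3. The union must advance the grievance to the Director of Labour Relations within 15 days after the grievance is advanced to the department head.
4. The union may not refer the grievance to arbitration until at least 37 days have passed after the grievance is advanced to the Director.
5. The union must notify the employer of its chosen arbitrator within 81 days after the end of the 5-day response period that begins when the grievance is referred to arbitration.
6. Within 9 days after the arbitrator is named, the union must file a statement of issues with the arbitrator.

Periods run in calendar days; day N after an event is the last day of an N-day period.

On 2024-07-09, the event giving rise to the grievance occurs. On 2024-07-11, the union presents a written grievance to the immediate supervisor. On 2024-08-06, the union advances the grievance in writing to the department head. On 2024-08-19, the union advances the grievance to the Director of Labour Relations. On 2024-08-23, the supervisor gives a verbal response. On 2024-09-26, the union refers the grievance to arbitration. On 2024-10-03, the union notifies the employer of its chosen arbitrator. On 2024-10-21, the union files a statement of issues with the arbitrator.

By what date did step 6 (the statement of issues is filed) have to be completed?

2024-10-12

Step 6 runs from 2024-10-03, when the arbitrator is named. 9 days after 2024-10-03 is 2024-10-12.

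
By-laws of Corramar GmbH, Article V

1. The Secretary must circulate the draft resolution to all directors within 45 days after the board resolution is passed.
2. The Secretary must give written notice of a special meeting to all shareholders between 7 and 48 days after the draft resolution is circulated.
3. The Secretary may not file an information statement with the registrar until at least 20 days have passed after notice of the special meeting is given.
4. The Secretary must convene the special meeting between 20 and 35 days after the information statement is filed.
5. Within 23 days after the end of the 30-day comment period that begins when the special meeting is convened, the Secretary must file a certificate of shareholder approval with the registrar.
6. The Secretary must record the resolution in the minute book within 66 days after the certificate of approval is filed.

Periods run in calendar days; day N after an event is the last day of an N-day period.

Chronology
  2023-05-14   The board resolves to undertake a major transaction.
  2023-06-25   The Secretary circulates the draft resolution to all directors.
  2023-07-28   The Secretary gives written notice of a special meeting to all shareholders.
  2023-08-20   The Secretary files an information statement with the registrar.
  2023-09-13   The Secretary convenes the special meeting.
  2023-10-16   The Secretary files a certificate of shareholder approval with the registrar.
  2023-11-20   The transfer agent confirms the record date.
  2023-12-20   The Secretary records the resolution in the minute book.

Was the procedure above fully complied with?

Yes

Step 1: 45 days after 2023-05-14 (when the board resolution is passed) is 2023-06-28; completed 2023-06-25, before the deadline.
Step 2: the window is 7–48 days after 2023-06-25 (when the draft resolution is circulated), so 2023-07-02 through 2023-08-12; done 2023-07-28, which is between those dates.
Step 3: the earliest permitted date is 20 days after 2023-07-28 (when notice of the special meeting is given), i.e. 2023-08-17; done 2023-08-20, after the minimum wait.
Step 4: the window is 20–35 days after 2023-08-20 (when the information statement is filed), so 2023-09-09 through 2023-09-24; done 2023-09-13 — within the window.
Step 5: 23 days after 2023-10-13 (end of the 30-day comment period, which began when the special meeting is convened on 2023-09-13) is 2023-11-05; done 2023-10-16 — timely.
Step 6: 66 days after 2023-10-16 (when the certificate of approval is filed) is 2023-12-21; completed 2023-12-20, before the deadline.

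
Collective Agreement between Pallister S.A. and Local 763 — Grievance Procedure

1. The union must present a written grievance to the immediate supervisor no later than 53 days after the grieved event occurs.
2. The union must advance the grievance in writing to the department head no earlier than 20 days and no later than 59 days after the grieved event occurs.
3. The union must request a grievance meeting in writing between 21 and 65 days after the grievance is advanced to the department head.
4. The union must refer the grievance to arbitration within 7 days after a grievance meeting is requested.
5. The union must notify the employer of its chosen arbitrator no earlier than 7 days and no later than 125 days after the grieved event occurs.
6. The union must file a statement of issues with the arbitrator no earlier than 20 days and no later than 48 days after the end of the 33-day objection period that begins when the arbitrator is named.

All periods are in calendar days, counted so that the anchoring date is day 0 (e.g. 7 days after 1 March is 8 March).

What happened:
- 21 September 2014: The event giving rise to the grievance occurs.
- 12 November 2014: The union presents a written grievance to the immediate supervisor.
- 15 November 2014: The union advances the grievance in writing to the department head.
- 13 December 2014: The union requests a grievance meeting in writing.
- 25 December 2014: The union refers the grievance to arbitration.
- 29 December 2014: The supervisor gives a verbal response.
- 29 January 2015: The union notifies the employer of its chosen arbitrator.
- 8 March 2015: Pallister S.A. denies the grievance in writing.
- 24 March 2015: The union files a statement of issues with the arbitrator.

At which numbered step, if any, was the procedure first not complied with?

Step 1 — counting 53 days from 21 September 2014 (when the grieved event occurs) gives a deadline of 13 November 2014; 12 November 2014 is within that limit.
Step 2 — 20 and 59 days from 21 September 2014 (when the grieved event occurs) are 11 October 2014 and 19 November 2014 respectively; 15 November 2014 falls inside that range.
Step 3 — 21 and 65 days from 15 November 2014 (when the grievance is advanced to the department head) are 6 December 2014 and 19 January 2015 respectively; done 13 December 2014 — within the window.
Step 4 — counting 7 days from 13 December 2014 (when a grievance meeting is requested) gives a deadline of 20 December 2014; done 25 December 2014 — 5 days late.

Step 4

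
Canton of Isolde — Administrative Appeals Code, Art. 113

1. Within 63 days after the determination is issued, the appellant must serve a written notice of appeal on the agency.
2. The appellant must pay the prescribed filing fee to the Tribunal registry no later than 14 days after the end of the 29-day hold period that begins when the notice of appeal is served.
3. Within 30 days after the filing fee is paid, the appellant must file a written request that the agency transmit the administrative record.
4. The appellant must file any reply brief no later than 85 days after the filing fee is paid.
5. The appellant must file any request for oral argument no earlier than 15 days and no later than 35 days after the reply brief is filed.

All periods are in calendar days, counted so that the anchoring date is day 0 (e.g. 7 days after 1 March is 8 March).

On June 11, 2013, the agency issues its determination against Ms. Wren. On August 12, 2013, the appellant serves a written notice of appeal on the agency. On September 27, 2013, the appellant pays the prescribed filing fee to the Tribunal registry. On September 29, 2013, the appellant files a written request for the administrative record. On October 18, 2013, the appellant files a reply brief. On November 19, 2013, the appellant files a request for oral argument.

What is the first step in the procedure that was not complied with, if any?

Step 2

Step 1 — counting 63 days from June 11, 2013 (when the determination is issued) gives a deadline of August 13, 2013; completed August 12, 2013, before the deadline.
Step 2 — counting 14 days from September 10, 2013 (end of the 29-day hold period, which began when the notice of appeal is served on August 12, 2013) gives a deadline of September 24, 2013; not done until September 27, 2013, 3 days after the deadline.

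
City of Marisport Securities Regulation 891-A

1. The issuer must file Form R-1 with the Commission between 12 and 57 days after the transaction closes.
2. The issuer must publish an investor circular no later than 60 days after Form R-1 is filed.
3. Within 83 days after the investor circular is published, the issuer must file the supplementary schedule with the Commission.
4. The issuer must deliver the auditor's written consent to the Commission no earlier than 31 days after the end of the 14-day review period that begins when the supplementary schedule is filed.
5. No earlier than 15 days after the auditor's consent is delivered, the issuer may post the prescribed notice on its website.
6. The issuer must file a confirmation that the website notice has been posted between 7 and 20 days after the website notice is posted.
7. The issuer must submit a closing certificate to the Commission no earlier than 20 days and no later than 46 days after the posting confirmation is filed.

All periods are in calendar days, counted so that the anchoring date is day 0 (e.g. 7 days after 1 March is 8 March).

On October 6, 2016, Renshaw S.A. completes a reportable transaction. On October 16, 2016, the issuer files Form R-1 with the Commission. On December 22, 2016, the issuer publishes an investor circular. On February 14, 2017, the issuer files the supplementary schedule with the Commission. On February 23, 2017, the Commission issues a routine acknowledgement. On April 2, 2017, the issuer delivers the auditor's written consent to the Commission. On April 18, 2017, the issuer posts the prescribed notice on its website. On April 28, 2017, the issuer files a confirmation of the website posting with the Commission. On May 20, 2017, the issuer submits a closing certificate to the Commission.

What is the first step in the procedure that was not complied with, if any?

Step 1

(1) the permitted window runs from October 6, 2016 + 12 = October 18, 2016 to October 6, 2016 + 57 = December 2, 2016; October 16, 2016 is 2 days too early.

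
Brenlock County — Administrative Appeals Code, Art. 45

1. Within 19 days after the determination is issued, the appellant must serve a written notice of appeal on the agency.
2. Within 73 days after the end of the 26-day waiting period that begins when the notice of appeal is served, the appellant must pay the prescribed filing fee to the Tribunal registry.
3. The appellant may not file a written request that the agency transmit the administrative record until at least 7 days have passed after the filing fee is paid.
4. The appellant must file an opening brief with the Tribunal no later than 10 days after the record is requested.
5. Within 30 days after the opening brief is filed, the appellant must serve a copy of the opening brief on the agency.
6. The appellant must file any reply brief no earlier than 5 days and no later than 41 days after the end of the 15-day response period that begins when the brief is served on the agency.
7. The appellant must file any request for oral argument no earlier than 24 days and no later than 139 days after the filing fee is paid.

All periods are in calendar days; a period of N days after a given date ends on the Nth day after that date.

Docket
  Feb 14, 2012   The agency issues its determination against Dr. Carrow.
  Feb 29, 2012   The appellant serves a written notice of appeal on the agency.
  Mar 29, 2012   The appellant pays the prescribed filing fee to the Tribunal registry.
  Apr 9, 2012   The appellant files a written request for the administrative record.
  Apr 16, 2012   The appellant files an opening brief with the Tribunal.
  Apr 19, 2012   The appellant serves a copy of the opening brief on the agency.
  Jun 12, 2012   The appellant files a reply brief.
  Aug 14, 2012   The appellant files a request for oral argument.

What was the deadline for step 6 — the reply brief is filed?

Jun 14, 2012

The brief is served on the agency on Apr 19, 2012; the 15-day response period therefore ends May 4, 2012, and step 6 runs from that date. The window is 5–41 days after May 4, 2012; it closes on Jun 14, 2012.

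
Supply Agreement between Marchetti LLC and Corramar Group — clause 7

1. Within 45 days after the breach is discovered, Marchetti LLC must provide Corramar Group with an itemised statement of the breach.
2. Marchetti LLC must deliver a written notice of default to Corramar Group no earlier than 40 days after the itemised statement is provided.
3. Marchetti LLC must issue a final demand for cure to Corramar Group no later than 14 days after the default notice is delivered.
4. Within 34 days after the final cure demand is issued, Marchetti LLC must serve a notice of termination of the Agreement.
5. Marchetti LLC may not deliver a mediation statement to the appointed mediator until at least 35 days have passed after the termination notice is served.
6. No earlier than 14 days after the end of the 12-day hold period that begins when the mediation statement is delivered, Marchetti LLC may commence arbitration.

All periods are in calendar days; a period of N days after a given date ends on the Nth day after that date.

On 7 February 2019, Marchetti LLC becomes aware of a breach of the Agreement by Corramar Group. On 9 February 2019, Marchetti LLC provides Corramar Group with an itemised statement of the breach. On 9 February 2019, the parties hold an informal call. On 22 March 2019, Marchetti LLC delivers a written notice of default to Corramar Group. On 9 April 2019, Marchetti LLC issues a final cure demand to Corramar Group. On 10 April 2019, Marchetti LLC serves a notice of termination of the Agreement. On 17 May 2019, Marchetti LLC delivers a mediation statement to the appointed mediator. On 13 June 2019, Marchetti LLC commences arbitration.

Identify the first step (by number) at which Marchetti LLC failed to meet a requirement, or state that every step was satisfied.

Step 3

Step 1 — counting 45 days from 7 February 2019 (when the breach is discovered) gives a deadline of 24 March 2019; completed 9 February 2019, before the deadline.
Step 2 — must wait 40 days from 9 February 2019 (when the itemised statement is provided), so not before 21 March 2019; done 22 March 2019, after the minimum wait.
Step 3 — counting 14 days from 22 March 2019 (when the default notice is delivered) gives a deadline of 5 April 2019; 9 April 2019 misses that deadline by 4 days.
No need to go further; step 3 was not satisfied.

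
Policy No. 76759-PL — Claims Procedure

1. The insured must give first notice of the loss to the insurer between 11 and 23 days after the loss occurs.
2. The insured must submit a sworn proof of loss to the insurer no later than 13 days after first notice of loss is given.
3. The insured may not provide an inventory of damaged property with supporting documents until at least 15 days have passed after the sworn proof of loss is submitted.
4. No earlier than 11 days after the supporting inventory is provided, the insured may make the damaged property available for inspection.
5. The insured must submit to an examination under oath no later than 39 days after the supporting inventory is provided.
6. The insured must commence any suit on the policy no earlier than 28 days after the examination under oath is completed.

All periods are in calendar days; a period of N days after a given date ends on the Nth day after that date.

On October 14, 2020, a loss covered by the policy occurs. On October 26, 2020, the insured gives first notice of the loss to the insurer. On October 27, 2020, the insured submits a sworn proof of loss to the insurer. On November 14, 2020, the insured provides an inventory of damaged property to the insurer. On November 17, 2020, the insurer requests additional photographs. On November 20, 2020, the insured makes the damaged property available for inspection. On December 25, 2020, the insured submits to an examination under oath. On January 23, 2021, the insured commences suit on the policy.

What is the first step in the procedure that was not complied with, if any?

Step 1 — 11 and 23 days from October 14, 2020 (when the loss occurs) are October 25, 2020 and November 6, 2020 respectively; October 26, 2020 falls inside that range.
Step 2 — counting 13 days from October 26, 2020 (when first notice of loss is given) gives a deadline of November 8, 2020; done October 27, 2020 — timely.
Step 3 — must wait 15 days from October 27, 2020 (when the sworn proof of loss is submitted), so not before November 11, 2020; done November 14, 2020 — permitted.
Step 4 — must wait 11 days from November 14, 2020 (when the supporting inventory is provided), so not before November 25, 2020; done November 20, 2020 — 5 days too early.

Step 4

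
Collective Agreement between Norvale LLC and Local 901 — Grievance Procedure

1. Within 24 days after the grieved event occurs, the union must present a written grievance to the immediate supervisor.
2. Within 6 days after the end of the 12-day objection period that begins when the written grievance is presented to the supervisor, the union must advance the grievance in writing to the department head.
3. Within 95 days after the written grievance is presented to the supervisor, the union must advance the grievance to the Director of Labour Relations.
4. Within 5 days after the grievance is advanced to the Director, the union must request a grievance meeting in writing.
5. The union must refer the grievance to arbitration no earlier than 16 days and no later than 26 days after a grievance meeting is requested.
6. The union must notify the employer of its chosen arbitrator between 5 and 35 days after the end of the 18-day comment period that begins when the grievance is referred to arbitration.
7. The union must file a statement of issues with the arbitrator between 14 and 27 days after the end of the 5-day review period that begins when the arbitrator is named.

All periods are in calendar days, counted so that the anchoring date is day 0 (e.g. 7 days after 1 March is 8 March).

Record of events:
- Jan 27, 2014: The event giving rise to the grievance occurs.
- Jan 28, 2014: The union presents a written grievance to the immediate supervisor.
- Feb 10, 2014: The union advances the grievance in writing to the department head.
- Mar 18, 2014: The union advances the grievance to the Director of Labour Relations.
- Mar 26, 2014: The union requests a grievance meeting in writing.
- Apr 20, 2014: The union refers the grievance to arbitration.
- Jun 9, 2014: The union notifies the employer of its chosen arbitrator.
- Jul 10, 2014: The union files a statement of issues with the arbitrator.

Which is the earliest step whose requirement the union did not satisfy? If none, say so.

Step 4

(1) due by Jan 27, 2014 + 24 days = Feb 20, 2014; Jan 28, 2014 is within that limit.
(2) due by Feb 9, 2014 + 6 days = Feb 15, 2014; done Feb 10, 2014 — timely.
(3) due by Jan 28, 2014 + 95 days = May 3, 2014; done Mar 18, 2014 — timely.
(4) due by Mar 18, 2014 + 5 days = Mar 23, 2014; not done until Mar 26, 2014, 3 days after the deadline.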